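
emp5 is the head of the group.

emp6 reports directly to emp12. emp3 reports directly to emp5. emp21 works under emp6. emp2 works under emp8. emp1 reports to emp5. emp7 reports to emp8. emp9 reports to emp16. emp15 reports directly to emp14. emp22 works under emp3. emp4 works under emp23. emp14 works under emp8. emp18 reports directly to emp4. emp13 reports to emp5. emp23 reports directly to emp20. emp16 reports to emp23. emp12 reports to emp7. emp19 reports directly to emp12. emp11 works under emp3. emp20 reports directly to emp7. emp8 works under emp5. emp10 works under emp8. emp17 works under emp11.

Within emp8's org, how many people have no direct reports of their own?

The people in emp8's organization with no one reporting to them are emp2, emp15, emp10, emp21, emp19, emp18, emp9. That is 7.

7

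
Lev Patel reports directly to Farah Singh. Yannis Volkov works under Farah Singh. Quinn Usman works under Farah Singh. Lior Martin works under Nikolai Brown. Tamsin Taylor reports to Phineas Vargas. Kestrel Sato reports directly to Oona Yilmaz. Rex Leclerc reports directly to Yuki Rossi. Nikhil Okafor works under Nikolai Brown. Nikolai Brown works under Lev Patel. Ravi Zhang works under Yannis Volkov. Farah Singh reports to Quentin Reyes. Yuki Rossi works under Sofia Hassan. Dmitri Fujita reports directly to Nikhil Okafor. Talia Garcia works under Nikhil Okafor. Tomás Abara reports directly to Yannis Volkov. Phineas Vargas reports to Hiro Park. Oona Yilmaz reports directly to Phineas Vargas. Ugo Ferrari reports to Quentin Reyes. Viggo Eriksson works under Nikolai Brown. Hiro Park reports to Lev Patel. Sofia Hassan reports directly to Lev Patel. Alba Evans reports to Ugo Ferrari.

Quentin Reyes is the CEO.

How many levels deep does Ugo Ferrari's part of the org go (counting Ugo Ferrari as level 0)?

1

The longest chain under Ugo Ferrari runs Ugo Ferrari → Alba Evans, which is 1 level below Ugo Ferrari.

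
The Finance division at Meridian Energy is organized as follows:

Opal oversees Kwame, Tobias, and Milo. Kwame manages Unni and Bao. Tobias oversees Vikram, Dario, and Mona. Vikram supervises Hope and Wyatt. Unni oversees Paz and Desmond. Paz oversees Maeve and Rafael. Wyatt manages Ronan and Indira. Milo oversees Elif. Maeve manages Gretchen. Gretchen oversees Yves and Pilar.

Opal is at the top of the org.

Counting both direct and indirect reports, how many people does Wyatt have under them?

2

Wyatt directly manages Indira, Ronan. Indira has no reports. Ronan has no reports. So Wyatt's organization is 2 direct reports plus everyone under them: 1 + 1 = 2.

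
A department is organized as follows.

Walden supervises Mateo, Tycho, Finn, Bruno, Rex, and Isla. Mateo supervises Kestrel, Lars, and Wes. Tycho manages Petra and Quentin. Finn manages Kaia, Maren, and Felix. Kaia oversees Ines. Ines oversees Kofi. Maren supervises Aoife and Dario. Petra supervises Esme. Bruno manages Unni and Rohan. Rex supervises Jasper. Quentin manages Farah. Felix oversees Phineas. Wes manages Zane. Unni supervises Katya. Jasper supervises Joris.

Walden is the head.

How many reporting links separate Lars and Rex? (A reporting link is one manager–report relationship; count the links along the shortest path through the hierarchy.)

Lars is 2 levels below Walden, and Rex is 1 level below Walden (their lowest common manager). The shortest path runs up from Lars to Walden and back down to Rex: 2 + 1 = 3 links.

3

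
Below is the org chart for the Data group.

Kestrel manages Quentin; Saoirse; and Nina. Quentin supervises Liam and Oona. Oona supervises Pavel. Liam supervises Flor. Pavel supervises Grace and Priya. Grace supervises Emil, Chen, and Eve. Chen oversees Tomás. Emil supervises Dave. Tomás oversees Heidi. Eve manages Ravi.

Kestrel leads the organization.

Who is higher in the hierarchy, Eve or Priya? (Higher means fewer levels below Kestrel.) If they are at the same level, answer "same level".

Eve is 5 levels below Kestrel; Priya is 4. Priya is higher.

Priya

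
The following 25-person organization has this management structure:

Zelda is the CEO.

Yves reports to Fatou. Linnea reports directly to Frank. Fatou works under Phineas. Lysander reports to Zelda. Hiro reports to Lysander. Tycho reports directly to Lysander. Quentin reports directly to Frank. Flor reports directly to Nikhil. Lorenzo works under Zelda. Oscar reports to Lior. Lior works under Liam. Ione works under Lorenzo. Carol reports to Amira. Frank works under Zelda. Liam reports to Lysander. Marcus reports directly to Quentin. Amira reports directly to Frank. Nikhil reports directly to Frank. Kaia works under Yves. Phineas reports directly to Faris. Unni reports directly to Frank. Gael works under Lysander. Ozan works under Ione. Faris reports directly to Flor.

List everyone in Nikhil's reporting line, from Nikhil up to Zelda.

Nikhil -> Frank -> Zelda

Nikhil reports to Frank. Frank reports to Zelda. Zelda is at the top.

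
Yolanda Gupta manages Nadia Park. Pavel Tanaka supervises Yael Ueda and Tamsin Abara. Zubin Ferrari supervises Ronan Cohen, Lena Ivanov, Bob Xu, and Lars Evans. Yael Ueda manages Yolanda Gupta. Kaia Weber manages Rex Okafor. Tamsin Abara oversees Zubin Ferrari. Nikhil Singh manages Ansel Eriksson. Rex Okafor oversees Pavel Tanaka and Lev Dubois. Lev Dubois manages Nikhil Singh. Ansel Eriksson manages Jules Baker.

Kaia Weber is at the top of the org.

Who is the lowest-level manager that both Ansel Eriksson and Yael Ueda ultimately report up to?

Rex Okafor

Ansel Eriksson's chain of managers is Nikhil Singh, Lev Dubois, Rex Okafor, Kaia Weber. Yael Ueda's chain of managers is Pavel Tanaka, Rex Okafor, Kaia Weber. The first manager that appears in both chains is Rex Okafor.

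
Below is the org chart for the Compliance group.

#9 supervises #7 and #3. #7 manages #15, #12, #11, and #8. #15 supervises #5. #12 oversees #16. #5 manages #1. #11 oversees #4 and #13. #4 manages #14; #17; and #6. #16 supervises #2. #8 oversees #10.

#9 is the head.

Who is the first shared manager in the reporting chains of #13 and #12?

#13's chain of managers is #11, #7, #9. #12's chain of managers is #7, #9. The first manager that appears in both chains is #7.

#7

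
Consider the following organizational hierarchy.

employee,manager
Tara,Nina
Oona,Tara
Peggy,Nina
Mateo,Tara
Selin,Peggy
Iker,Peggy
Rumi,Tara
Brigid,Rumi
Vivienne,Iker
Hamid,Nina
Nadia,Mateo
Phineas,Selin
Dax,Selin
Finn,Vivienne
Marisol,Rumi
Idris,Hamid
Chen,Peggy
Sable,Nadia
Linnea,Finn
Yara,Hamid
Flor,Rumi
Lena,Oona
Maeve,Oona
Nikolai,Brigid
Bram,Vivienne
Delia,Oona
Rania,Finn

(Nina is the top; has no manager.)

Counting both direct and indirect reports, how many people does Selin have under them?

Selin directly manages Phineas, Dax. Phineas has no reports. Dax has no reports. So Selin's organization is 2 direct reports plus everyone under them: 1 + 1 = 2.

2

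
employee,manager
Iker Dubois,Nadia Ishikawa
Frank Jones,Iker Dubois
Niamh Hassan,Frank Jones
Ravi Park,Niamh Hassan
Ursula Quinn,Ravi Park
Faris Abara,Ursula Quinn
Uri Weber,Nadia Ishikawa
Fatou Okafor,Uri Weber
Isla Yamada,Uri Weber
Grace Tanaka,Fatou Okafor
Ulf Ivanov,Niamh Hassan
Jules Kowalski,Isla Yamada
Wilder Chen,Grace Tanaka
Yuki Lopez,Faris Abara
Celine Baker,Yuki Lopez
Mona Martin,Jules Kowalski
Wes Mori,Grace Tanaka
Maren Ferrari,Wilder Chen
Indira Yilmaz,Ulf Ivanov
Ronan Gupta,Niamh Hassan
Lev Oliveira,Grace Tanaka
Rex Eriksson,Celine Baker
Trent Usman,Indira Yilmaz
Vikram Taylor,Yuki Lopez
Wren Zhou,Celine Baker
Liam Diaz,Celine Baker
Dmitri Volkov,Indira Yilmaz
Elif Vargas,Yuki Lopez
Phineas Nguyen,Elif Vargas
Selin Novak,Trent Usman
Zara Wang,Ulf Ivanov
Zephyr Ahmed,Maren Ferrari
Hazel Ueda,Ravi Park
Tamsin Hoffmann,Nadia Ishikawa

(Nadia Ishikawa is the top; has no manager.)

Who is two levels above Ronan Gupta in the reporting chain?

Frank Jones

Ronan Gupta reports to Niamh Hassan, and Niamh Hassan reports to Frank Jones. So Ronan Gupta's skip-level manager is Frank Jones.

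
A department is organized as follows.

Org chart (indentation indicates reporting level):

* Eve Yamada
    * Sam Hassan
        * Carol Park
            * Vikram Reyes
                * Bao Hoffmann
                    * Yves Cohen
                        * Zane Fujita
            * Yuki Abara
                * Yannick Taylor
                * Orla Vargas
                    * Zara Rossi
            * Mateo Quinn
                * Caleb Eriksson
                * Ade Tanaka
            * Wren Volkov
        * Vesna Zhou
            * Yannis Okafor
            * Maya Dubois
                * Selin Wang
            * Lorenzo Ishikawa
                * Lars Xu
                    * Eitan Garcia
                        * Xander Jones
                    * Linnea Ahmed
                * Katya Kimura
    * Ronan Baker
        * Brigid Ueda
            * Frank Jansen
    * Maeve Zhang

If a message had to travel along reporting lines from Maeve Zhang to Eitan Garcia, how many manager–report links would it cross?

Maeve Zhang is 1 level below Eve Yamada, and Eitan Garcia is 5 levels below Eve Yamada (their lowest common manager). The shortest path runs up from Maeve Zhang to Eve Yamada and back down to Eitan Garcia: 1 + 5 = 6 links.

6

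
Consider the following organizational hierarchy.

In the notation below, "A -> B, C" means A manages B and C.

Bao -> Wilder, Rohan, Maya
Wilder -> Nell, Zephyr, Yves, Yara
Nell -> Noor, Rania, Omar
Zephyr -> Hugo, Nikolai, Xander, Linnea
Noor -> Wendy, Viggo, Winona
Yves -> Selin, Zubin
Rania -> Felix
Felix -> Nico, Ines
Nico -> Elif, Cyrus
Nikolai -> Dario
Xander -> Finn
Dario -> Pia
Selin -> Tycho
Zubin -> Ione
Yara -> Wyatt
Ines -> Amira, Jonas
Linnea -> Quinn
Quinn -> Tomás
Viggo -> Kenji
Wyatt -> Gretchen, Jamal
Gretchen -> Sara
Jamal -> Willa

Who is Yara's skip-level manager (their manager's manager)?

Bao

Yara reports to Wilder, and Wilder reports to Bao. So Yara's skip-level manager is Bao.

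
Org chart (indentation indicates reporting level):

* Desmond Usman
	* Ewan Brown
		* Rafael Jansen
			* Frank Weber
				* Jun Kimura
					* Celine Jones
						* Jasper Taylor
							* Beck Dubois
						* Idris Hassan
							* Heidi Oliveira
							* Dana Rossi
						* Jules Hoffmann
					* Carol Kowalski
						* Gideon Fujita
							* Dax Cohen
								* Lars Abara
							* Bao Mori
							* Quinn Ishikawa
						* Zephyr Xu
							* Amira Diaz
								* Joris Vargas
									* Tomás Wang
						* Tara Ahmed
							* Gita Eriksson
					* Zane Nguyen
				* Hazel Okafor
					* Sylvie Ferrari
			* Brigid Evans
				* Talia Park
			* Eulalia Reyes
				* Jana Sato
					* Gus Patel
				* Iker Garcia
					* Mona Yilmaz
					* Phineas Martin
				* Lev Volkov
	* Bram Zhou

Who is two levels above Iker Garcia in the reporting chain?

Rafael Jansen

Iker Garcia reports to Eulalia Reyes, and Eulalia Reyes reports to Rafael Jansen. So Iker Garcia's skip-level manager is Rafael Jansen.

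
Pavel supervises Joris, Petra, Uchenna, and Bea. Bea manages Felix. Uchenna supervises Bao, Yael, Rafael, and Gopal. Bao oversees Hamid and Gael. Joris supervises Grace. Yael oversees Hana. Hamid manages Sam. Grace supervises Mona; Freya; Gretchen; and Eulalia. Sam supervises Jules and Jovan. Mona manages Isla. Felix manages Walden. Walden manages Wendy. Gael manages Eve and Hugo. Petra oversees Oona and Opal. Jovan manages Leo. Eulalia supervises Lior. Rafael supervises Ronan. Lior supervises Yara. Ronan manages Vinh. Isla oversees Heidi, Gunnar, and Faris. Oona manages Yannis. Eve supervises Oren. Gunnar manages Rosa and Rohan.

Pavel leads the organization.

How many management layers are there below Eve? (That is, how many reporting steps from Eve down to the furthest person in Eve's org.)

1

The longest chain under Eve runs Eve → Oren, which is 1 level below Eve.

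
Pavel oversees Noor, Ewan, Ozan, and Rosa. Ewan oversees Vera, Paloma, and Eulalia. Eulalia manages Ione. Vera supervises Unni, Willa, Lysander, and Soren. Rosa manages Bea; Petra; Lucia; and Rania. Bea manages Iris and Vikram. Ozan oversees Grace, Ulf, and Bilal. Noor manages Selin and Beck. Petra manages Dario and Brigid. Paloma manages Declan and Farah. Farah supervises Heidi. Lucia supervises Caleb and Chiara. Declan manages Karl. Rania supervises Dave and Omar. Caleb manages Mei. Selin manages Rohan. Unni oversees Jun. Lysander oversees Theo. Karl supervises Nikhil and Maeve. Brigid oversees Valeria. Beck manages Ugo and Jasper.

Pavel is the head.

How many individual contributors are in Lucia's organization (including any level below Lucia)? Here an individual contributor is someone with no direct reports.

The people in Lucia's organization with no one reporting to them are Chiara, Mei. That is 2.

2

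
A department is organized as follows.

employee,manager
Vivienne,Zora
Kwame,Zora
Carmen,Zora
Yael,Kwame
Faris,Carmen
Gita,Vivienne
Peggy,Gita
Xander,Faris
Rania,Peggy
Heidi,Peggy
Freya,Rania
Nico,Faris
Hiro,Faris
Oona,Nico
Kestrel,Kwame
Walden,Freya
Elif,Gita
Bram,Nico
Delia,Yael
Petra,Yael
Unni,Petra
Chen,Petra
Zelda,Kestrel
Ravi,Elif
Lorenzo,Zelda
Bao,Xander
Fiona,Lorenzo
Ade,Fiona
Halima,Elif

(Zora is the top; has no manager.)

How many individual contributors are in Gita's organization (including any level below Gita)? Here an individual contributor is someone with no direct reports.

The people in Gita's organization with no one reporting to them are Halima, Ravi, Heidi, Walden. That is 4.

4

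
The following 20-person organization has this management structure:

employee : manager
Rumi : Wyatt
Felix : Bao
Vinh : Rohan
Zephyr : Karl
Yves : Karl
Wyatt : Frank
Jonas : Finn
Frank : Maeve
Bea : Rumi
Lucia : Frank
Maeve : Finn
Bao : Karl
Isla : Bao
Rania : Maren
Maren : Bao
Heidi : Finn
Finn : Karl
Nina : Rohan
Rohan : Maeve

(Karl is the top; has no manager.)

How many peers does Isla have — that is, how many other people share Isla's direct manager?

Isla reports to Bao. Bao's other direct reports are Felix, Maren — 2 peers.

2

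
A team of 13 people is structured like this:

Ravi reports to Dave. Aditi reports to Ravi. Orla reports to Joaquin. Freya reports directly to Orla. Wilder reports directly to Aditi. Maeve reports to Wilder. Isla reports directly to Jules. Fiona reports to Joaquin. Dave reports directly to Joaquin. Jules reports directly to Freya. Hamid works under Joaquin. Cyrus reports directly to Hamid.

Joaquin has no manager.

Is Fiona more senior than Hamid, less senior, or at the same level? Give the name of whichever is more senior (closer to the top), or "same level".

Both Fiona and Hamid are 1 level below Joaquin.

same level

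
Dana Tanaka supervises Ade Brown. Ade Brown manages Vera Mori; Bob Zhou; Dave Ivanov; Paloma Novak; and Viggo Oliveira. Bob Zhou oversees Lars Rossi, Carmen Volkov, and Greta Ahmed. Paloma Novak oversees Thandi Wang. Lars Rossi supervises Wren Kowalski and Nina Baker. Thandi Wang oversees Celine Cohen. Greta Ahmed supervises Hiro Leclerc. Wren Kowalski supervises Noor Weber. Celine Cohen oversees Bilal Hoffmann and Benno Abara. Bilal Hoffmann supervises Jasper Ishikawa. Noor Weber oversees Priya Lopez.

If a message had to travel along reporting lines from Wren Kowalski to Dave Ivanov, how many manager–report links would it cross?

Wren Kowalski is 3 levels below Ade Brown, and Dave Ivanov is 1 level below Ade Brown (their lowest common manager). The shortest path runs up from Wren Kowalski to Ade Brown and back down to Dave Ivanov: 3 + 1 = 4 links.

4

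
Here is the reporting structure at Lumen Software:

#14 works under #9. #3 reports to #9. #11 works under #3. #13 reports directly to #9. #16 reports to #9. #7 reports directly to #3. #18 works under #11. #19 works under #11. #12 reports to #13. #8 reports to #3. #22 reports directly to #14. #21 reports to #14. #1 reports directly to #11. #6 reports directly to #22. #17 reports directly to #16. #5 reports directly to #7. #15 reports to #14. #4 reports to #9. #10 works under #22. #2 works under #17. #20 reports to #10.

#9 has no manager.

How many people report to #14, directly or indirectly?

#14 directly manages #22, #21, #15. Under #22: #10, #20, #6 (3). #21 has no reports. #15 has no reports. So #14's organization is 3 direct reports plus everyone under them: 4 + 1 + 1 = 6.

6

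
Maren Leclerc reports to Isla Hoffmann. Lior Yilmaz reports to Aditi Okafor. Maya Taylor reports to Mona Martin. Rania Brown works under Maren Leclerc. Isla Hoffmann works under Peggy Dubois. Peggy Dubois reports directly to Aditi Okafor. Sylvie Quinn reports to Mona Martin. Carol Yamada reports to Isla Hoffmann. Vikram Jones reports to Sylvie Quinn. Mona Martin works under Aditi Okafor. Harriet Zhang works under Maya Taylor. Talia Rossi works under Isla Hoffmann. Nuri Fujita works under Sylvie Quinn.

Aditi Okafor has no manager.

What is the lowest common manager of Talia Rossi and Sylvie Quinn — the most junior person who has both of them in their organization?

Talia Rossi's chain of managers is Isla Hoffmann, Peggy Dubois, Aditi Okafor. Sylvie Quinn's chain of managers is Mona Martin, Aditi Okafor. The first manager that appears in both chains is Aditi Okafor.

Aditi Okafor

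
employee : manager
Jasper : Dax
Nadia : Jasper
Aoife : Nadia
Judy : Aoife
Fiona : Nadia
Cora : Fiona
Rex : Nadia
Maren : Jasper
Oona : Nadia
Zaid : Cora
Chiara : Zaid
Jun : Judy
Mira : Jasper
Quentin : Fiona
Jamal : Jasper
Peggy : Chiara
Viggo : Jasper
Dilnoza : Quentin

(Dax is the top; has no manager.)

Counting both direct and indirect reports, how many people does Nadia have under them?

12

Nadia directly manages Aoife, Fiona, Rex, Oona. Under Aoife: Judy, Jun (2). Under Fiona: Quentin, Dilnoza, Cora, Zaid, Chiara, Peggy (6). Rex has no reports. Oona has no reports. So Nadia's organization is 4 direct reports plus everyone under them: 3 + 7 + 1 + 1 = 12.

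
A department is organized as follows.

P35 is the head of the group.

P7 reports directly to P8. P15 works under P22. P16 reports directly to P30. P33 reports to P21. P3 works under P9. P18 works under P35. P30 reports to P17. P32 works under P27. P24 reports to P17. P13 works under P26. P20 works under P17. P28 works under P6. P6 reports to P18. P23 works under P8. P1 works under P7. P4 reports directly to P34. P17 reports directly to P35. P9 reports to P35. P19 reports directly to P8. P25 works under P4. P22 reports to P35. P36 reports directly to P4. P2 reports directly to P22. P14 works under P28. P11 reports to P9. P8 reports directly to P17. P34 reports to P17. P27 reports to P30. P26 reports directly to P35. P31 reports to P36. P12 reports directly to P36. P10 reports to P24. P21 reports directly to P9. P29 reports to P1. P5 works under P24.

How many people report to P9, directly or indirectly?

4

P9 directly manages P21, P3, P11. Under P21: P33 (1). P3 has no reports. P11 has no reports. So P9's organization is 3 direct reports plus everyone under them: 2 + 1 + 1 = 4.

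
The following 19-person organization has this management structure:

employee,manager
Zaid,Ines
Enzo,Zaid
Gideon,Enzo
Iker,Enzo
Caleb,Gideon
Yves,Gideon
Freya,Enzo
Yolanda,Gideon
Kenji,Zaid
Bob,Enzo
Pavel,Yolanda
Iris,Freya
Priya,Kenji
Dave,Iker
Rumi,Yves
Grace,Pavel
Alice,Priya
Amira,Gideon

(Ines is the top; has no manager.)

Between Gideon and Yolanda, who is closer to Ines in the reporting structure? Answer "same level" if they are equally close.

Gideon

Gideon is 3 levels below Ines; Yolanda is 4. Gideon is higher.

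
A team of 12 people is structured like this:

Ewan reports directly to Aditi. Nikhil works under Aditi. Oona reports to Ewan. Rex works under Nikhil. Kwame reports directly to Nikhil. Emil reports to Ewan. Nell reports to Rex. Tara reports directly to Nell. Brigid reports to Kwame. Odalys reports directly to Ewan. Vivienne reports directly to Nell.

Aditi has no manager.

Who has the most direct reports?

Direct-report counts: Aditi has 2; Nikhil has 2; Kwame has 1; Rex has 1; Nell has 2; Ewan has 3. The largest is 3, held by Ewan.

Ewan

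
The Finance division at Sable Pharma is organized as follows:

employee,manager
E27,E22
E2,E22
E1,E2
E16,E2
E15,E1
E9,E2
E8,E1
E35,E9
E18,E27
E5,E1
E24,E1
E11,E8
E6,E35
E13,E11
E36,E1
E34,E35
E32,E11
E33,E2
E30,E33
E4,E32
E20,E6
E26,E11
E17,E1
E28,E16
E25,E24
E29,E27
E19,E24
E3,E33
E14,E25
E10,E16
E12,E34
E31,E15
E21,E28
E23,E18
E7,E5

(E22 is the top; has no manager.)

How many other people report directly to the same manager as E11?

E11 reports to E8, and E8 has no other direct reports. E11 has 0 peers.

0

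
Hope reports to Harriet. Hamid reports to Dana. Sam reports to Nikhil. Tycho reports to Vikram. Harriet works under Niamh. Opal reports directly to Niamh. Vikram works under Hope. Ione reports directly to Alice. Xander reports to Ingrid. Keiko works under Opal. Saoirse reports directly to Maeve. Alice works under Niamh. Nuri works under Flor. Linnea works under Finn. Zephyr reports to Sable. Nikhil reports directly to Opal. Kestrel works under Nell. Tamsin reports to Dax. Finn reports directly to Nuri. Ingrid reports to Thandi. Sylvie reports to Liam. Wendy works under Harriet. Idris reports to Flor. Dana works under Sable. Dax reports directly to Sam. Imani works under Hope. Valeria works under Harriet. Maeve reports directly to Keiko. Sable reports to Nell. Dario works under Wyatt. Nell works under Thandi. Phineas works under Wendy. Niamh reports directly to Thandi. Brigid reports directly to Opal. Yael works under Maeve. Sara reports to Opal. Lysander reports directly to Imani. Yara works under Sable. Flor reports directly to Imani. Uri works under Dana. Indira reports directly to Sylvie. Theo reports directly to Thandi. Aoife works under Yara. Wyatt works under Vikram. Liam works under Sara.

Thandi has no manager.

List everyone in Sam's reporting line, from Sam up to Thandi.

Sam -> Nikhil -> Opal -> Niamh -> Thandi

Sam reports to Nikhil. Nikhil reports to Opal. Opal reports to Niamh. Niamh reports to Thandi. Thandi is at the top.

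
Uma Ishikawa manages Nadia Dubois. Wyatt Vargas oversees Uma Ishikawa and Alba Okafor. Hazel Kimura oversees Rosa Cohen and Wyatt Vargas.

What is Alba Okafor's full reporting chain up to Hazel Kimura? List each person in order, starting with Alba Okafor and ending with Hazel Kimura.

Alba Okafor reports to Wyatt Vargas. Wyatt Vargas reports to Hazel Kimura. Hazel Kimura is at the top.

Alba Okafor -> Wyatt Vargas -> Hazel Kimura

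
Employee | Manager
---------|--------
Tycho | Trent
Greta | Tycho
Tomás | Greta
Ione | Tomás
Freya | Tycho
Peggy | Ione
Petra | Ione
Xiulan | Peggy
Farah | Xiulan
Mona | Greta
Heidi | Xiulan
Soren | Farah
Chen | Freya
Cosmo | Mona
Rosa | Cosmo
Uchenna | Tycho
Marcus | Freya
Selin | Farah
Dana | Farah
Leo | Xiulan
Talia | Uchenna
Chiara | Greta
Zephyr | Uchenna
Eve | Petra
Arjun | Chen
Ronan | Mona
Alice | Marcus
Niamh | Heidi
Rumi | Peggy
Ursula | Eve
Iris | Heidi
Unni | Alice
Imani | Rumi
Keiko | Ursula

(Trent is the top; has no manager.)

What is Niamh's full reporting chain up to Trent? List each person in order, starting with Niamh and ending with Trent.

Niamh -> Heidi -> Xiulan -> Peggy -> Ione -> Tomás -> Greta -> Tycho -> Trent

Niamh reports to Heidi. Heidi reports to Xiulan. Xiulan reports to Peggy. Peggy reports to Ione. Ione reports to Tomás. Tomás reports to Greta. Greta reports to Tycho. Tycho reports to Trent. Trent is at the top.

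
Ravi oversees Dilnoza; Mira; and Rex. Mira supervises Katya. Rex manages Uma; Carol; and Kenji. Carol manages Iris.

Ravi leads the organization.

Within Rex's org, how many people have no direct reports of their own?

3

The people in Rex's organization with no one reporting to them are Uma, Kenji, Iris. That is 3.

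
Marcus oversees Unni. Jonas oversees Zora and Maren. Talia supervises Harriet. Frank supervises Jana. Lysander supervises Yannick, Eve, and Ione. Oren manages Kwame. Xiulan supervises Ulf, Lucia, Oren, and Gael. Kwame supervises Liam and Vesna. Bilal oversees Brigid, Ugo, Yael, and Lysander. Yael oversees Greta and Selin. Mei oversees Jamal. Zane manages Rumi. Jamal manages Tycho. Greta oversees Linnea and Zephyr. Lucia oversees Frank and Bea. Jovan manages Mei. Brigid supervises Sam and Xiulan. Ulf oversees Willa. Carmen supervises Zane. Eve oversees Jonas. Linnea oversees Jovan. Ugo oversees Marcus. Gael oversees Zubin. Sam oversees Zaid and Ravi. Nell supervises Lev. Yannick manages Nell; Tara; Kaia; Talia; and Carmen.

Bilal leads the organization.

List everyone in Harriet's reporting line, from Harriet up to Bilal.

Harriet -> Talia -> Yannick -> Lysander -> Bilal

Harriet reports to Talia. Talia reports to Yannick. Yannick reports to Lysander. Lysander reports to Bilal. Bilal is at the top.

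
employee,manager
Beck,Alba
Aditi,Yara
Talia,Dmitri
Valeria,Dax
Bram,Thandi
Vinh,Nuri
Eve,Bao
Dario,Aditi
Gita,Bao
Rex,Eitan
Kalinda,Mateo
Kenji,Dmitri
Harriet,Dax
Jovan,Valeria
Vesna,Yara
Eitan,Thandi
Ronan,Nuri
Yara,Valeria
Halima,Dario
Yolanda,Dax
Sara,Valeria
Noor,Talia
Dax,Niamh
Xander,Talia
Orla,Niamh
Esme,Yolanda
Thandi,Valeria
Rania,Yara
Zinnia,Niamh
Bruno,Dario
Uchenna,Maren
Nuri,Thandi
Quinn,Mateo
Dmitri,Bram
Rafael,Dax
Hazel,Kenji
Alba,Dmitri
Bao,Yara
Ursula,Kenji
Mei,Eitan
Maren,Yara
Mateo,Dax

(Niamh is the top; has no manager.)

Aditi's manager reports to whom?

Valeria

Aditi reports to Yara, and Yara reports to Valeria. So Aditi's skip-level manager is Valeria.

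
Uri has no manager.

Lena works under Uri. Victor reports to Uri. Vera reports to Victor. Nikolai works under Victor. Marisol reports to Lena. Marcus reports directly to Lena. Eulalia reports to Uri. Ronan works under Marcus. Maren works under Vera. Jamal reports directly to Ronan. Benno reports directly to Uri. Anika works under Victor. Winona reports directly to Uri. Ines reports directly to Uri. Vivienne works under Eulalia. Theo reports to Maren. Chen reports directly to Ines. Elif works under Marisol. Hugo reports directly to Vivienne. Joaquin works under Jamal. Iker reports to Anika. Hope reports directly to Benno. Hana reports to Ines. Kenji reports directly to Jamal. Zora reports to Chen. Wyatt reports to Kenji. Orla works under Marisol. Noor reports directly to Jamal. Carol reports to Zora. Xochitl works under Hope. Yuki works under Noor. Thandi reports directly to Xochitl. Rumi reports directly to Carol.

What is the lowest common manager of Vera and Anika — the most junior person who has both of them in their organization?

Victor

Vera's chain of managers is Victor, Uri. Anika's chain of managers is Victor, Uri. The first manager that appears in both chains is Victor.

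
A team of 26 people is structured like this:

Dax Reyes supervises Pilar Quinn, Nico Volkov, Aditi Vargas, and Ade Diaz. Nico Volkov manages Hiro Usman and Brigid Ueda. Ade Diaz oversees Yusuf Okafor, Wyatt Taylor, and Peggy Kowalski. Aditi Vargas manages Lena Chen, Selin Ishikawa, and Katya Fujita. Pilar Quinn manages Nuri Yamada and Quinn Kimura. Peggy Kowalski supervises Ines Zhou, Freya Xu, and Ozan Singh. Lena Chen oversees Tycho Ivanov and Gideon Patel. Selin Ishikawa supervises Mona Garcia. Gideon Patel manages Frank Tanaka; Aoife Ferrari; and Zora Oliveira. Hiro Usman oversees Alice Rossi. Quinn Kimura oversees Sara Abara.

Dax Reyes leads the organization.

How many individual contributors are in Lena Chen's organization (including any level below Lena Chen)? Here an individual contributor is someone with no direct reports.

4

The people in Lena Chen's organization with no one reporting to them are Aoife Ferrari, Frank Tanaka, Zora Oliveira, Tycho Ivanov. That is 4.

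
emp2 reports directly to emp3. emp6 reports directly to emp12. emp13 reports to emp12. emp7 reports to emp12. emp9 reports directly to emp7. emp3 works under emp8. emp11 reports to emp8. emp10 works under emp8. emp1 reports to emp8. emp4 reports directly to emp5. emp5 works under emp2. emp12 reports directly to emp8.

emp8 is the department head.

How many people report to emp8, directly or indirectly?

emp8 directly manages emp3, emp12, emp11, emp10, emp1. Under emp3: emp2, emp5, emp4 (3). Under emp12: emp7, emp9, emp13, emp6 (4). emp11 has no reports. emp10 has no reports. emp1 has no reports. So emp8's organization is 5 direct reports plus everyone under them: 4 + 5 + 1 + 1 + 1 = 12.

12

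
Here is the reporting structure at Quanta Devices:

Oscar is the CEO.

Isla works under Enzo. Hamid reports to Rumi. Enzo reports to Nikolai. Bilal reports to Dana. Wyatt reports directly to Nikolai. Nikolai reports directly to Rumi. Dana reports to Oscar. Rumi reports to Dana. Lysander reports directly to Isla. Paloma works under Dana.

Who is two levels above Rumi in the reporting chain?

Oscar

Rumi reports to Dana, and Dana reports to Oscar. So Rumi's skip-level manager is Oscar.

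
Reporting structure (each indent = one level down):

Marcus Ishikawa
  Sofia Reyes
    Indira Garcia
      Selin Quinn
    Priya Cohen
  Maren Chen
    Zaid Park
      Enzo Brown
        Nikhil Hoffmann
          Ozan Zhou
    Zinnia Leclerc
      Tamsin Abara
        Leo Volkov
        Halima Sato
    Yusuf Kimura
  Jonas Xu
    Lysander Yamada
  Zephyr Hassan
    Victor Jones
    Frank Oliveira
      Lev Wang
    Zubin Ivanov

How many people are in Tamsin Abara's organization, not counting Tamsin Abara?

2

Tamsin Abara directly manages Leo Volkov, Halima Sato. Leo Volkov has no reports. Halima Sato has no reports. So Tamsin Abara's organization is 2 direct reports plus everyone under them: 1 + 1 = 2.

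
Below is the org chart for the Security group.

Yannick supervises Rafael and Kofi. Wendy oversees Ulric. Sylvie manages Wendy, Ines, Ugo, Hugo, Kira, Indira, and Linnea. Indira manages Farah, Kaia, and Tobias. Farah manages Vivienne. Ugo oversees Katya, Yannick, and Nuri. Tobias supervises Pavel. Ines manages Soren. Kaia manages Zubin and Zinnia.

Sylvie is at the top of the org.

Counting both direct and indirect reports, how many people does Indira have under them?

7

Indira directly manages Farah, Kaia, Tobias. Under Farah: Vivienne (1). Under Kaia: Zubin, Zinnia (2). Under Tobias: Pavel (1). So Indira's organization is 3 direct reports plus everyone under them: 2 + 3 + 2 = 7.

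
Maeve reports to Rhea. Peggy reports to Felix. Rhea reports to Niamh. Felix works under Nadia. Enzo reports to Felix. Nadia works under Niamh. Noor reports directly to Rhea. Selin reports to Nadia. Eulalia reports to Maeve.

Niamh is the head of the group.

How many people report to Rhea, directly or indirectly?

Rhea directly manages Noor, Maeve. Noor has no reports. Under Maeve: Eulalia (1). So Rhea's organization is 2 direct reports plus everyone under them: 1 + 2 = 3.

3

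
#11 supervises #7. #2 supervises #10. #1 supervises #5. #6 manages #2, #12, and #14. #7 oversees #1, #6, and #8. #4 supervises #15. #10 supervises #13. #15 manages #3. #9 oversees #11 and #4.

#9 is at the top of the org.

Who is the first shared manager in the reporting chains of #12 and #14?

#12's chain of managers is #6, #7, #11, #9. #14's chain of managers is #6, #7, #11, #9. The first manager that appears in both chains is #6.

#6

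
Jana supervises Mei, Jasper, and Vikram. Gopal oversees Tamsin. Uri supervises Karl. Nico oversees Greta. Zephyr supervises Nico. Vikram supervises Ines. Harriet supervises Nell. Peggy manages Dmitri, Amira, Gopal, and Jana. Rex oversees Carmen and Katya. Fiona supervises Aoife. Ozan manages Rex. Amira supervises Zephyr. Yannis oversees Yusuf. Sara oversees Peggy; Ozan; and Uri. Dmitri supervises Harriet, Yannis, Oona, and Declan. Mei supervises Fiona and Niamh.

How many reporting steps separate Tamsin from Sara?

3

Chain from Tamsin up to Sara: Tamsin → Gopal → Peggy → Sara. That is 3 steps up, so Tamsin is 3 levels below Sara.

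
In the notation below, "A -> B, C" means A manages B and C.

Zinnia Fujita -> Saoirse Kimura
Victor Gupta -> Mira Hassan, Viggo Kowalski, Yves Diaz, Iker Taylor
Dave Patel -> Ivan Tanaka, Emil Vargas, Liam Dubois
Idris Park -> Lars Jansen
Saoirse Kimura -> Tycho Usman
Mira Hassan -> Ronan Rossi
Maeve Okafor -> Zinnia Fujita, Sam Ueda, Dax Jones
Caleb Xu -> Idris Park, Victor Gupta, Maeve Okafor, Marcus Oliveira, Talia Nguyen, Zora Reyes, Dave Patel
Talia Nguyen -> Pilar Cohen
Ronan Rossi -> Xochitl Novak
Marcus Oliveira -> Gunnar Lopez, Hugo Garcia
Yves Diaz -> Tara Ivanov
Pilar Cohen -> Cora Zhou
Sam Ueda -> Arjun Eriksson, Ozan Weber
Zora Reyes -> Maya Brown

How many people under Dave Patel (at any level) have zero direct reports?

3

The people in Dave Patel's organization with no one reporting to them are Liam Dubois, Emil Vargas, Ivan Tanaka. That is 3.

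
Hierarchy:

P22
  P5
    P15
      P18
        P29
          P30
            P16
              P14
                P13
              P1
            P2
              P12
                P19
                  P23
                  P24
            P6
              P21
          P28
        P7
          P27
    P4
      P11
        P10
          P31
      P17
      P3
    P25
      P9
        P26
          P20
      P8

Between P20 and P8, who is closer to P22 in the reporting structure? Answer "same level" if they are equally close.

P20 is 5 levels below P22; P8 is 3. P8 is higher.

P8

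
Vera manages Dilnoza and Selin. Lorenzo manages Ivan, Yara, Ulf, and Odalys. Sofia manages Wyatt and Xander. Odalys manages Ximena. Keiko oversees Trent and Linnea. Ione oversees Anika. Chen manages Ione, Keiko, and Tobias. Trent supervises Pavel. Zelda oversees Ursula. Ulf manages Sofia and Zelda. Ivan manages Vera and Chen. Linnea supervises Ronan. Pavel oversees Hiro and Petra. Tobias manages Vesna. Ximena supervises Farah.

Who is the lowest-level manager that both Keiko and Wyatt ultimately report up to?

Lorenzo

Keiko's chain of managers is Chen, Ivan, Lorenzo. Wyatt's chain of managers is Sofia, Ulf, Lorenzo. The first manager that appears in both chains is Lorenzo.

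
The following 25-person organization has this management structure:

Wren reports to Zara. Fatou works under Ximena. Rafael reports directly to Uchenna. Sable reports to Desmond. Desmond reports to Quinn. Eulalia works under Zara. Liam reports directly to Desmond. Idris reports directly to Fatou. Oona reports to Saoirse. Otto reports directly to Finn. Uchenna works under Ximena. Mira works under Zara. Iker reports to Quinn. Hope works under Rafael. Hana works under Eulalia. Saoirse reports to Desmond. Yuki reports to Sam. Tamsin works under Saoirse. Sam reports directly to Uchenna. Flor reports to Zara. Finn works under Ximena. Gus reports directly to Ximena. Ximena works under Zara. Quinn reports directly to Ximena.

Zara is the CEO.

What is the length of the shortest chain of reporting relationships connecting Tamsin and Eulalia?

6

Tamsin is 5 levels below Zara, and Eulalia is 1 level below Zara (their lowest common manager). The shortest path runs up from Tamsin to Zara and back down to Eulalia: 5 + 1 = 6 links.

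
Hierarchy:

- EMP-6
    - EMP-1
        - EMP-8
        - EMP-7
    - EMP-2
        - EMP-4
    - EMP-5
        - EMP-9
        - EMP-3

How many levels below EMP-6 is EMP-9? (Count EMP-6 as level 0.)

2

Chain from EMP-9 up to EMP-6: EMP-9 → EMP-5 → EMP-6. That is 2 steps up, so EMP-9 is 2 levels below EMP-6.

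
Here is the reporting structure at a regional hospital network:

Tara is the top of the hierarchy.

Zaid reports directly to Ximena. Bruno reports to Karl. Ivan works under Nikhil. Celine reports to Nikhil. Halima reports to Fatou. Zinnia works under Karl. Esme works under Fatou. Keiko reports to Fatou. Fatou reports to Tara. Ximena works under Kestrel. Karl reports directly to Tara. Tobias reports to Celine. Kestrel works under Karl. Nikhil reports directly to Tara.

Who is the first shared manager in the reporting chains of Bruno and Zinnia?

Karl

Bruno's chain of managers is Karl, Tara. Zinnia's chain of managers is Karl, Tara. The first manager that appears in both chains is Karl.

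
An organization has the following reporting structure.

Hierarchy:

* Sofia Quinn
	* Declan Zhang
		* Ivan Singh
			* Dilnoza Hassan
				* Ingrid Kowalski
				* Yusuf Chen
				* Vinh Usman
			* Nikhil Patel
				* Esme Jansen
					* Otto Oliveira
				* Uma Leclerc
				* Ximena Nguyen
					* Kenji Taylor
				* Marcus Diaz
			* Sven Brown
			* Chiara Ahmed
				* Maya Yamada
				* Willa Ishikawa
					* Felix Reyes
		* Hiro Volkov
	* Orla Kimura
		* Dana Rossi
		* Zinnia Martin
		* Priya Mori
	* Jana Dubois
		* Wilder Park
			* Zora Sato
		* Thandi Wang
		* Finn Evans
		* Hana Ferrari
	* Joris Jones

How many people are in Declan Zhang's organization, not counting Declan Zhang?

18

Declan Zhang directly manages Ivan Singh, Hiro Volkov. Under Ivan Singh: Chiara Ahmed, Willa Ishikawa, Felix Reyes, Maya Yamada, Sven Brown, Nikhil Patel, Marcus Diaz, Ximena Nguyen, Kenji Taylor, Uma Leclerc, Esme Jansen, Otto Oliveira, Dilnoza Hassan, Vinh Usman, Yusuf Chen, Ingrid Kowalski (16). Hiro Volkov has no reports. So Declan Zhang's organization is 2 direct reports plus everyone under them: 17 + 1 = 18.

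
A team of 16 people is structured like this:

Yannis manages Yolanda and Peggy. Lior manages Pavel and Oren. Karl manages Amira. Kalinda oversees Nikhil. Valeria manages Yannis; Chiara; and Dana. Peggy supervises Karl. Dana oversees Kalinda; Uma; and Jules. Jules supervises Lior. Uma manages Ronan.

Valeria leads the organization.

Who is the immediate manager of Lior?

Lior reports directly to Jules.

Jules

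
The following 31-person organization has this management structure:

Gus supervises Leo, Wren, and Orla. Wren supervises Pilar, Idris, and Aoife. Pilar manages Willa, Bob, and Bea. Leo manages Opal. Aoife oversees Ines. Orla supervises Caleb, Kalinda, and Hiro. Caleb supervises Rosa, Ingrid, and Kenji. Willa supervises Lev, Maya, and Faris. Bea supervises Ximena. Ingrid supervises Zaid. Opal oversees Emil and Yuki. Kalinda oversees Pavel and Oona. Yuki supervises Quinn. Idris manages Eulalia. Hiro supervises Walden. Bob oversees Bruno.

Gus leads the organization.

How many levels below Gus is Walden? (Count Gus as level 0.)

3

Chain from Walden up to Gus: Walden → Hiro → Orla → Gus. That is 3 steps up, so Walden is 3 levels below Gus.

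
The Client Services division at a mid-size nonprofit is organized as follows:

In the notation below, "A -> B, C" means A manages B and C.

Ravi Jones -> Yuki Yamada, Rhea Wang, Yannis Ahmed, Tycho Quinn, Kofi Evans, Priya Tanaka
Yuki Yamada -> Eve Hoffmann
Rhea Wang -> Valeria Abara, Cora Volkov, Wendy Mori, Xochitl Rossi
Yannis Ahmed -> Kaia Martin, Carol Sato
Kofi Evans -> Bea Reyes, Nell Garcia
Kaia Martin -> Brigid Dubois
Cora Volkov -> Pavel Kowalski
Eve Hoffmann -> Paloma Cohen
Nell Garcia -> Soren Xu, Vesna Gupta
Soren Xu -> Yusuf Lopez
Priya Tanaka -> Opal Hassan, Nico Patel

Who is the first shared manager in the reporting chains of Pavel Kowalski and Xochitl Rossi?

Pavel Kowalski's chain of managers is Cora Volkov, Rhea Wang, Ravi Jones. Xochitl Rossi's chain of managers is Rhea Wang, Ravi Jones. The first manager that appears in both chains is Rhea Wang.

Rhea Wang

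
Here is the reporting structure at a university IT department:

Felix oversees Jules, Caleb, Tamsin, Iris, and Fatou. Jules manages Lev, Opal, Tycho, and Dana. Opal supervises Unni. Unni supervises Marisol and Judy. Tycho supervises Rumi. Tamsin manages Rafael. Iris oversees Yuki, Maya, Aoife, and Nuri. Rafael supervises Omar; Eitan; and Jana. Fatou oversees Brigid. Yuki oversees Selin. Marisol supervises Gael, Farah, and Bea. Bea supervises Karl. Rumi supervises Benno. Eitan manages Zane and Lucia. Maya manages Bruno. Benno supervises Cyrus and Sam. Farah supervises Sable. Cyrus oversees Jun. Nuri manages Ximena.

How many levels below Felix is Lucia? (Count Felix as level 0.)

4

Chain from Lucia up to Felix: Lucia → Eitan → Rafael → Tamsin → Felix. That is 4 steps up, so Lucia is 4 levels below Felix.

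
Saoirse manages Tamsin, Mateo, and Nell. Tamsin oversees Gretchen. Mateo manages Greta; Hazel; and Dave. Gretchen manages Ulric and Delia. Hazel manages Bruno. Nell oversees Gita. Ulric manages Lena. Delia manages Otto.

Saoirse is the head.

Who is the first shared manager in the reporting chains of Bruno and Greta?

Bruno's chain of managers is Hazel, Mateo, Saoirse. Greta's chain of managers is Mateo, Saoirse. The first manager that appears in both chains is Mateo.

Mateo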